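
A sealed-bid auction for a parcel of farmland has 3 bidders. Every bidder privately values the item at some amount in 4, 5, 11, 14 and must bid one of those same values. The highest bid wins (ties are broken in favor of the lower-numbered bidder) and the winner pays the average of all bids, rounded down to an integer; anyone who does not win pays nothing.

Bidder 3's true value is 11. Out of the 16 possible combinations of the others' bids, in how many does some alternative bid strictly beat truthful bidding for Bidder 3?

5

Others bid (4, 4): truth gives 5; bid 5 gives 7 > 5. Violating.
Others bid (4, 11): truth gives 0; bid 14 gives 2 > 0. Violating.
Others bid (5, 11): truth gives 0; bid 14 gives 1 > 0. Violating.
Others bid (11, 4): truth gives 0; bid 14 gives 2 > 0. Violating.
Others bid (4, 5): truth gives 5; no alternative beats it.
Others bid (4, 14): truth gives 0; no alternative beats it.
(Checking all 16 profiles: 5 have a profitable deviation, 11 do not.)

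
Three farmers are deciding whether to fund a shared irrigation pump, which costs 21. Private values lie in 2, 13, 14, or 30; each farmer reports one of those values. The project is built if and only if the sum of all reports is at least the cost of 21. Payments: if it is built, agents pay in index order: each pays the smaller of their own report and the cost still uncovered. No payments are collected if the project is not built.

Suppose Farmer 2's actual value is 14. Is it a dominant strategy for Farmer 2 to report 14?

No

Consider the case where Farmer 1 reports 2 and Farmer 3 reports 13.
Truthful report 14: project built, pays 14, utility 14 - 14 = 0.
Report 13 instead: project built, pays 13, utility 14 - 13 = 1.
Since 1 > 0, reporting 13 is strictly better here, so truthful reporting is not dominant.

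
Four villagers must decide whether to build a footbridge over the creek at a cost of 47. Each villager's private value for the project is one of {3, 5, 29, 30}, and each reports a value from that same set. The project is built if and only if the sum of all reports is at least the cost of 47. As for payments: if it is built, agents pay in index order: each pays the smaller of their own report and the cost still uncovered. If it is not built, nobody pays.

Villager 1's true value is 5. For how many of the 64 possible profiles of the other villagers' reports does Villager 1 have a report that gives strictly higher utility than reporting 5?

Others report (3, 29, 29): truth gives 0; report 3 gives 2 > 0. Violating.
Others report (3, 29, 30): truth gives 0; report 3 gives 2 > 0. Violating.
Others report (3, 30, 29): truth gives 0; report 3 gives 2 > 0. Violating.
Others report (3, 30, 30): truth gives 0; report 3 gives 2 > 0. Violating.
Others report (3, 3, 3): truth gives 0; no alternative beats it.
Others report (3, 3, 5): truth gives 0; no alternative beats it.
(Checking all 64 profiles: 32 have a profitable deviation, 32 do not.)

32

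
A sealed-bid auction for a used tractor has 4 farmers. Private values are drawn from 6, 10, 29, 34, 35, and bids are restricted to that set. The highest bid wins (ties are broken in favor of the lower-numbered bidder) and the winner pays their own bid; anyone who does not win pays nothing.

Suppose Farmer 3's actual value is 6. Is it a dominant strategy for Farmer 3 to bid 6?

Check each profile of the others' bids and compare truth against every alternative bid.
Others bid (6, 6, 6): truth gives 0, best alternative gives -4.
Others bid (6, 6, 10): truth gives 0, best alternative gives -4.
Others bid (6, 6, 29): truth gives 0, best alternative gives 0.
Others bid (6, 6, 34): truth gives 0, best alternative gives 0.
Others bid (6, 6, 35): truth gives 0, best alternative gives 0.
Others bid (6, 10, 6): truth gives 0, best alternative gives 0.
(Remaining 119 profiles checked similarly; truth is weakly best in each.)
In every case the truthful bid is at least as good as any alternative, so it is a dominant strategy.

Yes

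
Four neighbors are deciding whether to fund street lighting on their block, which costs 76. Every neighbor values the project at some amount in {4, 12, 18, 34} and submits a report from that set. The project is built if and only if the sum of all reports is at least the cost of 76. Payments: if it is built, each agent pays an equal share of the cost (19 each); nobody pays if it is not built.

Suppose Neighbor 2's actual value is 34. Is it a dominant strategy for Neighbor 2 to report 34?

Yes

Check each profile of the others' reports and compare truth against every alternative report.
Others report (4, 4, 34): truth gives 15, best alternative gives 0.
Others report (4, 12, 34): truth gives 15, best alternative gives 0.
Others report (4, 18, 34): truth gives 15, best alternative gives 0.
Others report (4, 34, 4): truth gives 15, best alternative gives 0.
Others report (4, 34, 12): truth gives 15, best alternative gives 0.
Others report (4, 34, 18): truth gives 15, best alternative gives 0.
(Remaining 58 profiles checked similarly; truth is weakly best in each.)
In every case the truthful report is at least as good as any alternative, so it is a dominant strategy.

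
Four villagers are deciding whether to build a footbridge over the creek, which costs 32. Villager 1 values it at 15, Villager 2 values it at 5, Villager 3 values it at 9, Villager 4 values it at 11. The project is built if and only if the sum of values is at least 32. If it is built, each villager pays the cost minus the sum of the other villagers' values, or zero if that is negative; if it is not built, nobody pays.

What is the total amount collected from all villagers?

Total value 40 ≥ cost 32, so it is built.
Villager 1: others sum to 25; max(0, 32 - 25) = 7.
Villager 2: others sum to 35; max(0, 32 - 35) = 0.
Villager 3: others sum to 31; max(0, 32 - 31) = 1.
Villager 4: others sum to 29; max(0, 32 - 29) = 3.
Total collected = 7 + 0 + 1 + 3 = 11.

11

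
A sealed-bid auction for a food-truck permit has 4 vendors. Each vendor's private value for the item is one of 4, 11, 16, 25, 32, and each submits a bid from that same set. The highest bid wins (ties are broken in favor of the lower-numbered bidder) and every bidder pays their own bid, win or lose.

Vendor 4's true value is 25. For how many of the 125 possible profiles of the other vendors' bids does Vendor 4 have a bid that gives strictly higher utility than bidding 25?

Others bid (4, 4, 4): truth gives 0; bid 11 gives 14 > 0. Violating.
Others bid (4, 4, 11): truth gives 0; bid 16 gives 9 > 0. Violating.
Others bid (4, 4, 25): truth gives -25; bid 4 gives -4 > -25. Violating.
Others bid (4, 4, 32): truth gives -25; bid 4 gives -4 > -25. Violating.
Others bid (4, 4, 16): truth gives 0; no alternative beats it.
Others bid (4, 11, 16): truth gives 0; no alternative beats it.
(Checking all 125 profiles: 106 have a profitable deviation, 19 do not.)

106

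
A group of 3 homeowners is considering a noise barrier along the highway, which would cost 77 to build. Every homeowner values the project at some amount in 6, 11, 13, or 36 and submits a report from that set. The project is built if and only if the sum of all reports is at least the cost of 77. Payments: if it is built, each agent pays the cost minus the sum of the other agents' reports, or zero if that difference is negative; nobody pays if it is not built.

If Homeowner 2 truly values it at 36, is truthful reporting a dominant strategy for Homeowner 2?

Yes

Check each profile of the others' reports and compare truth against every alternative report.
Others report (13, 36): truth gives 8, best alternative gives 0.
Others report (36, 13): truth gives 8, best alternative gives 0.
Others report (11, 36): truth gives 6, best alternative gives 0.
Others report (36, 11): truth gives 6, best alternative gives 0.
Others report (6, 36): truth gives 1, best alternative gives 0.
Others report (36, 6): truth gives 1, best alternative gives 0.
(Remaining 10 profiles checked similarly; truth is weakly best in each.)
In every case the truthful report is at least as good as any alternative, so it is a dominant strategy.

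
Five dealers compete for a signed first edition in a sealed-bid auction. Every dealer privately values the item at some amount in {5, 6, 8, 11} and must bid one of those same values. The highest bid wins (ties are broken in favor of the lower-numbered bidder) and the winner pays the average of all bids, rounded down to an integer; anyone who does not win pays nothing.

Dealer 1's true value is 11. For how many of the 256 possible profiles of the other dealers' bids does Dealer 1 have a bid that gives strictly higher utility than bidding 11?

Others bid (5, 5, 5, 5): truth gives 5; bid 5 gives 6 > 5. Violating.
Others bid (5, 5, 5, 6): truth gives 5; bid 6 gives 6 > 5. Violating.
Others bid (5, 5, 6, 5): truth gives 5; bid 6 gives 6 > 5. Violating.
Others bid (5, 5, 6, 6): truth gives 5; bid 6 gives 6 > 5. Violating.
Others bid (5, 5, 5, 8): truth gives 5; no alternative beats it.
Others bid (5, 5, 5, 11): truth gives 4; no alternative beats it.
(Checking all 256 profiles: 58 have a profitable deviation, 198 do not.)

58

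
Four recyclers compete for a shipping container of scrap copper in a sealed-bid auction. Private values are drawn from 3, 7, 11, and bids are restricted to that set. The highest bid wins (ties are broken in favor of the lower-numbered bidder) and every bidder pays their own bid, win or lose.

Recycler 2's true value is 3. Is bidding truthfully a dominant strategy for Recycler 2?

Yes

Check each profile of the others' bids and compare truth against every alternative bid.
Others bid (3, 3, 11): truth gives -3, best alternative gives -7.
Others bid (3, 7, 11): truth gives -3, best alternative gives -7.
Others bid (3, 11, 3): truth gives -3, best alternative gives -7.
Others bid (3, 11, 7): truth gives -3, best alternative gives -7.
Others bid (3, 11, 11): truth gives -3, best alternative gives -7.
Others bid (7, 3, 3): truth gives -3, best alternative gives -7.
(Remaining 21 profiles checked similarly; truth is weakly best in each.)
In every case the truthful bid is at least as good as any alternative, so it is a dominant strategy.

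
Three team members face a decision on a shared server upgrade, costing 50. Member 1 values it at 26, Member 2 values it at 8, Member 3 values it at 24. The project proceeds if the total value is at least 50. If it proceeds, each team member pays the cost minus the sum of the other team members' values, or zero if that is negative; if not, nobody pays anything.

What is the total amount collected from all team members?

34

Total value 58 ≥ cost 50, so it is built.
Member 1: others sum to 32; max(0, 50 - 32) = 18.
Member 2: others sum to 50; max(0, 50 - 50) = 0.
Member 3: others sum to 34; max(0, 50 - 34) = 16.
Total collected = 18 + 0 + 16 = 34.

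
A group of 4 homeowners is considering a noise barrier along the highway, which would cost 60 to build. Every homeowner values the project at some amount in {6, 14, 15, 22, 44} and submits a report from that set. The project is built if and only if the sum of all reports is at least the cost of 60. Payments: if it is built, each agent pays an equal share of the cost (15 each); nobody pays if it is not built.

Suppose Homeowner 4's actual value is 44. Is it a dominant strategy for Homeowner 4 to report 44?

Yes

Check each profile of the others' reports and compare truth against every alternative report.
Others report (6, 6, 6): truth gives 29, best alternative gives 0.
Others report (6, 6, 14): truth gives 29, best alternative gives 0.
Others report (6, 6, 15): truth gives 29, best alternative gives 0.
Others report (6, 6, 22): truth gives 29, best alternative gives 0.
Others report (6, 14, 6): truth gives 29, best alternative gives 0.
Others report (6, 14, 14): truth gives 29, best alternative gives 0.
(Remaining 119 profiles checked similarly; truth is weakly best in each.)
In every case the truthful report is at least as good as any alternative, so it is a dominant strategy.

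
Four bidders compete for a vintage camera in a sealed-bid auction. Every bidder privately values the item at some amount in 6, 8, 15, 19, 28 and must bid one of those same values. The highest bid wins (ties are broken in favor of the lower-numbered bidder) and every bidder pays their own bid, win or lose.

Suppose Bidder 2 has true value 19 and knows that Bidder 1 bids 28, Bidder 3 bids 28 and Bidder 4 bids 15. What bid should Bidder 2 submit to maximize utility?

Bid 6: loses but pays 6, utility -6.
Bid 8: loses but pays 8, utility -8.
Bid 15: loses but pays 15, utility -15.
Bid 19: loses but pays 19, utility -19.
Bid 28: loses but pays 28, utility -28.
The best choice is 6 with utility -6.

6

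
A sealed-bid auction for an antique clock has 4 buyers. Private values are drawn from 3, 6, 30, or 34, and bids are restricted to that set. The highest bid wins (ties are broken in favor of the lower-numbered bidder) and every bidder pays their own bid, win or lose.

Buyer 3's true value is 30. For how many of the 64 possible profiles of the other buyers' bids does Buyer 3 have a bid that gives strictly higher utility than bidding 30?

Others bid (3, 3, 3): truth gives 0; bid 6 gives 24 > 0. Violating.
Others bid (3, 3, 6): truth gives 0; bid 6 gives 24 > 0. Violating.
Others bid (3, 3, 34): truth gives -30; bid 3 gives -3 > -30. Violating.
Others bid (3, 6, 34): truth gives -30; bid 3 gives -3 > -30. Violating.
Others bid (3, 3, 30): truth gives 0; no alternative beats it.
Others bid (3, 6, 3): truth gives 0; no alternative beats it.
(Checking all 64 profiles: 54 have a profitable deviation, 10 do not.)

54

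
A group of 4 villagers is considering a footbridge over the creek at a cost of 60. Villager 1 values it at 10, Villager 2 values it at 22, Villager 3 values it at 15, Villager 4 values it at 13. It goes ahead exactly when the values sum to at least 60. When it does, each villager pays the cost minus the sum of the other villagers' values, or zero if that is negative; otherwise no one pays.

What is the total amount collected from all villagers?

Total value 60 ≥ cost 60, so it is built.
Villager 1: others sum to 50; max(0, 60 - 50) = 10.
Villager 2: others sum to 38; max(0, 60 - 38) = 22.
Villager 3: others sum to 45; max(0, 60 - 45) = 15.
Villager 4: others sum to 47; max(0, 60 - 47) = 13.
Total collected = 10 + 22 + 15 + 13 = 60.

60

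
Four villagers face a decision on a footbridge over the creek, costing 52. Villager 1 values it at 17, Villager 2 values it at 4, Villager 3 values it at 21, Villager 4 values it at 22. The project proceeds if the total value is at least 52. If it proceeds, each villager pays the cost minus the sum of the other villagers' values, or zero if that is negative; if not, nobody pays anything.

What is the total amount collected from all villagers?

24

Total value 64 ≥ cost 52, so it is built.
Villager 1: others sum to 47; max(0, 52 - 47) = 5.
Villager 2: others sum to 60; max(0, 52 - 60) = 0.
Villager 3: others sum to 43; max(0, 52 - 43) = 9.
Villager 4: others sum to 42; max(0, 52 - 42) = 10.
Total collected = 5 + 0 + 9 + 10 = 24.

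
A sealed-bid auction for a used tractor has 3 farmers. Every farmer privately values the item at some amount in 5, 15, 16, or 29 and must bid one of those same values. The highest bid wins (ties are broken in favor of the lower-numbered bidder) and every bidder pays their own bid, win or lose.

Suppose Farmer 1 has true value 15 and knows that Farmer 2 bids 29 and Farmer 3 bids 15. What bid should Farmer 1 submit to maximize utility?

5

Bid 5: loses but pays 5, utility -5.
Bid 15: loses but pays 15, utility -15.
Bid 16: loses but pays 16, utility -16.
Bid 29: wins, pays 29, utility 15 - 29 = -14.
The best choice is 5 with utility -5.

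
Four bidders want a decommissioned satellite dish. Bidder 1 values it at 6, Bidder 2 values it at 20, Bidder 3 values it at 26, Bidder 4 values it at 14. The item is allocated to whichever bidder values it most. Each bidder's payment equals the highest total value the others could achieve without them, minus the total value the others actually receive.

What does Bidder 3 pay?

20

Bidder 3 has the highest value and receives the item.
Without Bidder 3, the item would go to the next-highest value, 20, so the others could achieve 20.
With Bidder 3 present and winning, the others receive nothing, so their total is 0.
Payment = 20 - 0 = 20.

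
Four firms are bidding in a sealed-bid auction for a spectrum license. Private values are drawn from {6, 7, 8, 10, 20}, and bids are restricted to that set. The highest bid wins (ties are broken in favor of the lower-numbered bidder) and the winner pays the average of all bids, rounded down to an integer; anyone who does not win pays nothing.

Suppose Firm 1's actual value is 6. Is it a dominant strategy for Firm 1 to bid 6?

Yes

Check each profile of the others' bids and compare truth against every alternative bid.
Others bid (7, 7, 7): truth gives 0, best alternative gives -1.
Others bid (6, 6, 6): truth gives 0, best alternative gives 0.
Others bid (6, 6, 7): truth gives 0, best alternative gives 0.
Others bid (6, 6, 8): truth gives 0, best alternative gives 0.
Others bid (6, 6, 10): truth gives 0, best alternative gives 0.
Others bid (6, 6, 20): truth gives 0, best alternative gives 0.
(Remaining 119 profiles checked similarly; truth is weakly best in each.)
In every case the truthful bid is at least as good as any alternative, so it is a dominant strategy.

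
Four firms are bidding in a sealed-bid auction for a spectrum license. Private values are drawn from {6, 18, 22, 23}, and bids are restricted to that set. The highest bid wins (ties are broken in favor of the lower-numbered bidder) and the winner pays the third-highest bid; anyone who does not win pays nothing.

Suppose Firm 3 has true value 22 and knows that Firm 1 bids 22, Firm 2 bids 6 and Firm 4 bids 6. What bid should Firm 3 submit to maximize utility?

Bid 6: loses, pays 0, utility 0.
Bid 18: loses, pays 0, utility 0.
Bid 22: loses, pays 0, utility 0.
Bid 23: wins, pays 6, utility 22 - 6 = 16.
The best choice is 23 with utility 16.

23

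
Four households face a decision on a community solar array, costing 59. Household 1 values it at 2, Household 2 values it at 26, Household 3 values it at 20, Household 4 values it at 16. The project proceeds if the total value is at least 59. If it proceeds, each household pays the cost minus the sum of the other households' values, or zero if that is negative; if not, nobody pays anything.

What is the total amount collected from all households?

Total value 64 ≥ cost 59, so it is built.
Household 1: others sum to 62; max(0, 59 - 62) = 0.
Household 2: others sum to 38; max(0, 59 - 38) = 21.
Household 3: others sum to 44; max(0, 59 - 44) = 15.
Household 4: others sum to 48; max(0, 59 - 48) = 11.
Total collected = 0 + 21 + 15 + 11 = 47.

47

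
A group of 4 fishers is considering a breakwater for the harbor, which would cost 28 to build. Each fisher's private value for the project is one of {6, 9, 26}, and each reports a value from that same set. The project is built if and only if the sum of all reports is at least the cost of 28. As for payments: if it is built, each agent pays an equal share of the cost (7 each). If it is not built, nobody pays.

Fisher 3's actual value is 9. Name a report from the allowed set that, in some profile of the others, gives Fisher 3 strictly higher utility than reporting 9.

26

Suppose Fisher 1 reports 6, Fisher 2 reports 6 and Fisher 4 reports 6.
Report 9: project not built, utility 0.
Report 26: project built, pays 7, utility 9 - 7 = 2.
So reporting 26 beats truth here (2 > 0).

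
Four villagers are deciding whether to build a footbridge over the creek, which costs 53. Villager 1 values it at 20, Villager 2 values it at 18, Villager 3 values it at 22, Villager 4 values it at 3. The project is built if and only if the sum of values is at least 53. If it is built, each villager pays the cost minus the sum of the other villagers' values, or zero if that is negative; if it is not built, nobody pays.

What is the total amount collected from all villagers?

Total value 63 ≥ cost 53, so it is built.
Villager 1: others sum to 43; max(0, 53 - 43) = 10.
Villager 2: others sum to 45; max(0, 53 - 45) = 8.
Villager 3: others sum to 41; max(0, 53 - 41) = 12.
Villager 4: others sum to 60; max(0, 53 - 60) = 0.
Total collected = 10 + 8 + 12 + 0 = 30.

30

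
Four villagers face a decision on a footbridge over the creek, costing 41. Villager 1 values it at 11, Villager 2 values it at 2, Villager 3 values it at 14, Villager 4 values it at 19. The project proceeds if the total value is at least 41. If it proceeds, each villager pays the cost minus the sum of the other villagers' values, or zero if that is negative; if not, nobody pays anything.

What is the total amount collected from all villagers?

Total value 46 ≥ cost 41, so it is built.
Villager 1: others sum to 35; max(0, 41 - 35) = 6.
Villager 2: others sum to 44; max(0, 41 - 44) = 0.
Villager 3: others sum to 32; max(0, 41 - 32) = 9.
Villager 4: others sum to 27; max(0, 41 - 27) = 14.
Total collected = 6 + 0 + 9 + 14 = 29.

29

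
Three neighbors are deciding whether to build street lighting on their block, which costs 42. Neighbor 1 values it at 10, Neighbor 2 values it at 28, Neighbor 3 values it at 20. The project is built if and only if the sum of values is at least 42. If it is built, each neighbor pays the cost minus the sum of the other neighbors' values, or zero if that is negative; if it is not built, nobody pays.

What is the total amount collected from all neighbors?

Total value 58 ≥ cost 42, so it is built.
Neighbor 1: others sum to 48; max(0, 42 - 48) = 0.
Neighbor 2: others sum to 30; max(0, 42 - 30) = 12.
Neighbor 3: others sum to 38; max(0, 42 - 38) = 4.
Total collected = 0 + 12 + 4 = 16.

16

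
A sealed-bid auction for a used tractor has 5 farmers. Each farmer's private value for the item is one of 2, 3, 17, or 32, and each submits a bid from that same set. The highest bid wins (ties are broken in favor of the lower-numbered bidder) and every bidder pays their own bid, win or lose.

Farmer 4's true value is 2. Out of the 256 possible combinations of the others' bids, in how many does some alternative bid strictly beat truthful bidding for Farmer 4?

Others bid (2, 2, 2, 2): truth gives -2; bid 3 gives -1 > -2. Violating.
Others bid (2, 2, 2, 3): truth gives -2; bid 3 gives -1 > -2. Violating.
Others bid (2, 2, 2, 17): truth gives -2; no alternative beats it.
Others bid (2, 2, 2, 32): truth gives -2; no alternative beats it.
(Checking all 256 profiles: 2 have a profitable deviation, 254 do not.)

2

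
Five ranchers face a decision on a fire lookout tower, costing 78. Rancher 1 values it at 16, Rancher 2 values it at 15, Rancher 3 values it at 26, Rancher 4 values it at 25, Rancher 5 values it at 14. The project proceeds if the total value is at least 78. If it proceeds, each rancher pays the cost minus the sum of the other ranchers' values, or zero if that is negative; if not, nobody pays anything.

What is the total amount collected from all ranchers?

15

Total value 96 ≥ cost 78, so it is built.
Rancher 1: others sum to 80; max(0, 78 - 80) = 0.
Rancher 2: others sum to 81; max(0, 78 - 81) = 0.
Rancher 3: others sum to 70; max(0, 78 - 70) = 8.
Rancher 4: others sum to 71; max(0, 78 - 71) = 7.
Rancher 5: others sum to 82; max(0, 78 - 82) = 0.
Total collected = 0 + 0 + 8 + 7 + 0 = 15.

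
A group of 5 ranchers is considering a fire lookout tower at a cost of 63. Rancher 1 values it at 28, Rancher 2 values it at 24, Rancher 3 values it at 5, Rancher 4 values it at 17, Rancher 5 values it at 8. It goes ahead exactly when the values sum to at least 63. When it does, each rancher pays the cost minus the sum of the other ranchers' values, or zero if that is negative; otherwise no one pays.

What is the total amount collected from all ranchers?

Total value 82 ≥ cost 63, so it is built.
Rancher 1: others sum to 54; max(0, 63 - 54) = 9.
Rancher 2: others sum to 58; max(0, 63 - 58) = 5.
Rancher 3: others sum to 77; max(0, 63 - 77) = 0.
Rancher 4: others sum to 65; max(0, 63 - 65) = 0.
Rancher 5: others sum to 74; max(0, 63 - 74) = 0.
Total collected = 9 + 5 + 0 + 0 + 0 = 14.

14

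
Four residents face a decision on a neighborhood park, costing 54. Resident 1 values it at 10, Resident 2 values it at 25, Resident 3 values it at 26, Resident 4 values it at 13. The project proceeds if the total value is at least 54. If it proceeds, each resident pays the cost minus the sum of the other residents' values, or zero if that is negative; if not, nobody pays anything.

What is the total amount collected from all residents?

11

Total value 74 ≥ cost 54, so it is built.
Resident 1: others sum to 64; max(0, 54 - 64) = 0.
Resident 2: others sum to 49; max(0, 54 - 49) = 5.
Resident 3: others sum to 48; max(0, 54 - 48) = 6.
Resident 4: others sum to 61; max(0, 54 - 61) = 0.
Total collected = 0 + 5 + 6 + 0 = 11.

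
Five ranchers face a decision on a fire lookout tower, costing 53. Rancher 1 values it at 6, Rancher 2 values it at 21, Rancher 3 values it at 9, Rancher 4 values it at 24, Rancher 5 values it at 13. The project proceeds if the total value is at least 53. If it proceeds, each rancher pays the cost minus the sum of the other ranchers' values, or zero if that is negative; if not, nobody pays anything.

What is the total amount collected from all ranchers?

Total value 73 ≥ cost 53, so it is built.
Rancher 1: others sum to 67; max(0, 53 - 67) = 0.
Rancher 2: others sum to 52; max(0, 53 - 52) = 1.
Rancher 3: others sum to 64; max(0, 53 - 64) = 0.
Rancher 4: others sum to 49; max(0, 53 - 49) = 4.
Rancher 5: others sum to 60; max(0, 53 - 60) = 0.
Total collected = 0 + 1 + 0 + 4 + 0 = 5.

5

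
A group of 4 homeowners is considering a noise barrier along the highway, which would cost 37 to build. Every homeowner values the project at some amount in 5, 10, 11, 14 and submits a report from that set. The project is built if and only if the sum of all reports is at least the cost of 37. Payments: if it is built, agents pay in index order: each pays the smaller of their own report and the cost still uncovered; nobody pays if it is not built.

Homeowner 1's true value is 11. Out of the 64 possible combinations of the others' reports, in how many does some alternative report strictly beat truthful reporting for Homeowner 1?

45

Others report (5, 10, 14): truth gives 0; report 10 gives 1 > 0. Violating.
Others report (5, 11, 11): truth gives 0; report 10 gives 1 > 0. Violating.
Others report (5, 11, 14): truth gives 0; report 10 gives 1 > 0. Violating.
Others report (5, 14, 10): truth gives 0; report 10 gives 1 > 0. Violating.
Others report (5, 5, 5): truth gives 0; no alternative beats it.
Others report (5, 5, 10): truth gives 0; no alternative beats it.
(Checking all 64 profiles: 45 have a profitable deviation, 19 do not.)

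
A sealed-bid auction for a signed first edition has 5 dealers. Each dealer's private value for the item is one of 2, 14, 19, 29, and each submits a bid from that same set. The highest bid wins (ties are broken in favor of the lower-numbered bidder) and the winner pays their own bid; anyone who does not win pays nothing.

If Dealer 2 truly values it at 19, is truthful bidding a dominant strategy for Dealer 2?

Consider the case where Dealer 1 bids 2, Dealer 3 bids 2, Dealer 4 bids 2 and Dealer 5 bids 2.
Truthful bid 19: wins, pays 19, utility 19 - 19 = 0.
Bid 14 instead: wins, pays 14, utility 19 - 14 = 5.
Since 5 > 0, bidding 14 is strictly better here, so truthful bidding is not dominant.

No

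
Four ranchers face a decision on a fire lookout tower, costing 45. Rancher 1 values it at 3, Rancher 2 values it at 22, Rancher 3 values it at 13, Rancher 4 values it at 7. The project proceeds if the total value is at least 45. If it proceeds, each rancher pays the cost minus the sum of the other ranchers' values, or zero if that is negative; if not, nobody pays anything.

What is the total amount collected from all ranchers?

45

Total value 45 ≥ cost 45, so it is built.
Rancher 1: others sum to 42; max(0, 45 - 42) = 3.
Rancher 2: others sum to 23; max(0, 45 - 23) = 22.
Rancher 3: others sum to 32; max(0, 45 - 32) = 13.
Rancher 4: others sum to 38; max(0, 45 - 38) = 7.
Total collected = 3 + 22 + 13 + 7 = 45.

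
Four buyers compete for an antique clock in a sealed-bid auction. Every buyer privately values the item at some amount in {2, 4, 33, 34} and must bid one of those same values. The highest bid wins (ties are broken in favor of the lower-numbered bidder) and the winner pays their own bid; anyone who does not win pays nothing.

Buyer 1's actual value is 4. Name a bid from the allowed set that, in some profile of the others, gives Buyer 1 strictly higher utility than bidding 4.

2

Suppose Buyer 2 bids 2, Buyer 3 bids 2 and Buyer 4 bids 2.
Bid 4: wins, pays 4, utility 4 - 4 = 0.
Bid 2: wins, pays 2, utility 4 - 2 = 2.
So bidding 2 beats truth here (2 > 0).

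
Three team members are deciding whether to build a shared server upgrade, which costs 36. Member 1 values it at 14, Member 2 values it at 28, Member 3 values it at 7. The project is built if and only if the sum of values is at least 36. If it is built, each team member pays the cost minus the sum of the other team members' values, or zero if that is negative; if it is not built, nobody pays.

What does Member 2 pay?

15

Total value 49 ≥ cost 36, so the project is built.
The other team members' values sum to 21.
Cost minus that sum is 36 - 21 = 15.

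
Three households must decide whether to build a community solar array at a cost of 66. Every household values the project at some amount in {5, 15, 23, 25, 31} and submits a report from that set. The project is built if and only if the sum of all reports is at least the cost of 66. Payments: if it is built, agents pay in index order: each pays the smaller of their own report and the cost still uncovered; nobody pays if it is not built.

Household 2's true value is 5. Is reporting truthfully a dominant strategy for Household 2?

Yes

Check each profile of the others' reports and compare truth against every alternative report.
Others report (23, 31): truth gives 0, best alternative gives -10.
Others report (25, 31): truth gives 0, best alternative gives -10.
Others report (31, 23): truth gives 0, best alternative gives -10.
Others report (31, 25): truth gives 0, best alternative gives -10.
Others report (31, 31): truth gives 0, best alternative gives -10.
Others report (5, 5): truth gives 0, best alternative gives 0.
(Remaining 19 profiles checked similarly; truth is weakly best in each.)
In every case the truthful report is at least as good as any alternative, so it is a dominant strategy.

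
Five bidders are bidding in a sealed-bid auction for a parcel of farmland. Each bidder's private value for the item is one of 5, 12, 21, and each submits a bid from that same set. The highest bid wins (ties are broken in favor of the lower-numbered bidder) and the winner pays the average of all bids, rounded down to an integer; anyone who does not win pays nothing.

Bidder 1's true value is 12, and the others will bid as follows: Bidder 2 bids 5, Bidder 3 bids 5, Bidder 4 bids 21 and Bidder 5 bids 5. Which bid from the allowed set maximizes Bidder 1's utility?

21

Bid 5: loses, pays 0, utility 0.
Bid 12: loses, pays 0, utility 0.
Bid 21: wins, pays 11, utility 12 - 11 = 1.
The best choice is 21 with utility 1.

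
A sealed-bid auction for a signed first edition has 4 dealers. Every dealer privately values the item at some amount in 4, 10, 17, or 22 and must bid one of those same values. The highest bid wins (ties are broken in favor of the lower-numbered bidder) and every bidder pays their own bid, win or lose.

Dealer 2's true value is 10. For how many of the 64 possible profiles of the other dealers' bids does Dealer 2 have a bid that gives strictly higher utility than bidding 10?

Others bid (4, 4, 17): truth gives -10; bid 4 gives -4 > -10. Violating.
Others bid (4, 4, 22): truth gives -10; bid 4 gives -4 > -10. Violating.
Others bid (4, 10, 17): truth gives -10; bid 4 gives -4 > -10. Violating.
Others bid (4, 10, 22): truth gives -10; bid 4 gives -4 > -10. Violating.
Others bid (4, 4, 4): truth gives 0; no alternative beats it.
Others bid (4, 4, 10): truth gives 0; no alternative beats it.
(Checking all 64 profiles: 60 have a profitable deviation, 4 do not.)

60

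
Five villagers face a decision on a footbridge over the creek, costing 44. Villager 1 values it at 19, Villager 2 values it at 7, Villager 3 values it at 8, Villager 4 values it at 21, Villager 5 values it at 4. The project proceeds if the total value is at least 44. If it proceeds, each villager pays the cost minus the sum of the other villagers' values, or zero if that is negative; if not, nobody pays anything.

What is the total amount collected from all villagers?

Total value 59 ≥ cost 44, so it is built.
Villager 1: others sum to 40; max(0, 44 - 40) = 4.
Villager 2: others sum to 52; max(0, 44 - 52) = 0.
Villager 3: others sum to 51; max(0, 44 - 51) = 0.
Villager 4: others sum to 38; max(0, 44 - 38) = 6.
Villager 5: others sum to 55; max(0, 44 - 55) = 0.
Total collected = 4 + 0 + 0 + 6 + 0 = 10.

10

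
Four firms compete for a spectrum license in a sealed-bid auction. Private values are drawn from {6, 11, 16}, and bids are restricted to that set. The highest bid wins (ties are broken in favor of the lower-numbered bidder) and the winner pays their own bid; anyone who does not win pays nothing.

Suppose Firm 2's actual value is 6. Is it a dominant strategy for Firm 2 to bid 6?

Yes

Check each profile of the others' bids and compare truth against every alternative bid.
Others bid (6, 6, 6): truth gives 0, best alternative gives -5.
Others bid (6, 6, 11): truth gives 0, best alternative gives -5.
Others bid (6, 11, 6): truth gives 0, best alternative gives -5.
Others bid (6, 11, 11): truth gives 0, best alternative gives -5.
Others bid (6, 6, 16): truth gives 0, best alternative gives 0.
Others bid (6, 11, 16): truth gives 0, best alternative gives 0.
(Remaining 21 profiles checked similarly; truth is weakly best in each.)
In every case the truthful bid is at least as good as any alternative, so it is a dominant strategy.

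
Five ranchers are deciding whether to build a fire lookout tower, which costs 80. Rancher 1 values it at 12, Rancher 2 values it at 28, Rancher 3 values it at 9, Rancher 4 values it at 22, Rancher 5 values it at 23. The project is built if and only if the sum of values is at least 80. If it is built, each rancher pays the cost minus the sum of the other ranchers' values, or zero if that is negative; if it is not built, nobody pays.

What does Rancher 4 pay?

8

Total value 94 ≥ cost 80, so the project is built.
The other ranchers' values sum to 72.
Cost minus that sum is 80 - 72 = 8.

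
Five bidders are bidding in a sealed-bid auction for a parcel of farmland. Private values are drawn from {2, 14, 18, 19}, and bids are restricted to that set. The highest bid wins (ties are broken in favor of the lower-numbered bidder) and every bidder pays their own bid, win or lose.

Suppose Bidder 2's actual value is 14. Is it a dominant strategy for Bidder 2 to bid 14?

No

Consider the case where Bidder 1 bids 2, Bidder 3 bids 2, Bidder 4 bids 2 and Bidder 5 bids 18.
Truthful bid 14: loses but pays 14, utility -14.
Bid 2 instead: loses but pays 2, utility -2.
Since -2 > -14, bidding 2 is strictly better here, so truthful bidding is not dominant.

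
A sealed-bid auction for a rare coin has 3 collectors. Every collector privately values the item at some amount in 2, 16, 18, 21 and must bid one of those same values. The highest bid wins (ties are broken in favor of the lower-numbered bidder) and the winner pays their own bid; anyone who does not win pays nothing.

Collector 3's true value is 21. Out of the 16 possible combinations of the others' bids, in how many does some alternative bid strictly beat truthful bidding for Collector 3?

Others bid (2, 2): truth gives 0; bid 16 gives 5 > 0. Violating.
Others bid (2, 16): truth gives 0; bid 18 gives 3 > 0. Violating.
Others bid (16, 2): truth gives 0; bid 18 gives 3 > 0. Violating.
Others bid (16, 16): truth gives 0; bid 18 gives 3 > 0. Violating.
Others bid (2, 18): truth gives 0; no alternative beats it.
Others bid (2, 21): truth gives 0; no alternative beats it.
(Checking all 16 profiles: 4 have a profitable deviation, 12 do not.)

4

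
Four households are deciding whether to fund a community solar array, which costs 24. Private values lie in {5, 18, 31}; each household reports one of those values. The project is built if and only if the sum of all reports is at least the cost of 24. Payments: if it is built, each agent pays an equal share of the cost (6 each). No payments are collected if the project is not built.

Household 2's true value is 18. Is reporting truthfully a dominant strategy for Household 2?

Check each profile of the others' reports and compare truth against every alternative report.
Others report (5, 5, 5): truth gives 12, best alternative gives 12.
Others report (5, 5, 18): truth gives 12, best alternative gives 12.
Others report (5, 5, 31): truth gives 12, best alternative gives 12.
Others report (5, 18, 5): truth gives 12, best alternative gives 12.
Others report (5, 18, 18): truth gives 12, best alternative gives 12.
Others report (5, 18, 31): truth gives 12, best alternative gives 12.
(Remaining 21 profiles checked similarly; truth is weakly best in each.)
In every case the truthful report is at least as good as any alternative, so it is a dominant strategy.

Yes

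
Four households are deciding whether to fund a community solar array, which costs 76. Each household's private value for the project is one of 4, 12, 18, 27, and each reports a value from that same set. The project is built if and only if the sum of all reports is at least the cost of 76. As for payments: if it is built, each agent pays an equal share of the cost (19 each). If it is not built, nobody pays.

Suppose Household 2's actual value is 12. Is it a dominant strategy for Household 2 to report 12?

No

Consider the case where Household 1 reports 12, Household 3 reports 27 and Household 4 reports 27.
Truthful report 12: project built, pays 19, utility 12 - 19 = -7.
Report 4 instead: project not built, utility 0.
Since 0 > -7, reporting 4 is strictly better here, so truthful reporting is not dominant.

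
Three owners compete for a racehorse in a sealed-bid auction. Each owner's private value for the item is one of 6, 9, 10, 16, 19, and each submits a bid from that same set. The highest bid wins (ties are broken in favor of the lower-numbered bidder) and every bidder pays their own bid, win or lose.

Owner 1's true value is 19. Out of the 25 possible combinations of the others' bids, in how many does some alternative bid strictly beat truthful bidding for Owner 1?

16

Others bid (6, 6): truth gives 0; bid 6 gives 13 > 0. Violating.
Others bid (6, 9): truth gives 0; bid 9 gives 10 > 0. Violating.
Others bid (6, 10): truth gives 0; bid 10 gives 9 > 0. Violating.
Others bid (6, 16): truth gives 0; bid 16 gives 3 > 0. Violating.
Others bid (6, 19): truth gives 0; no alternative beats it.
Others bid (9, 19): truth gives 0; no alternative beats it.
(Checking all 25 profiles: 16 have a profitable deviation, 9 do not.)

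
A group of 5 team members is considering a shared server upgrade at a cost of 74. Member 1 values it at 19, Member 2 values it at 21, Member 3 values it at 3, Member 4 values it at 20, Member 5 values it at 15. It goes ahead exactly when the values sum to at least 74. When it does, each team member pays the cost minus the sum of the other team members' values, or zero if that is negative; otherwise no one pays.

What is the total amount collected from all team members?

Total value 78 ≥ cost 74, so it is built.
Member 1: others sum to 59; max(0, 74 - 59) = 15.
Member 2: others sum to 57; max(0, 74 - 57) = 17.
Member 3: others sum to 75; max(0, 74 - 75) = 0.
Member 4: others sum to 58; max(0, 74 - 58) = 16.
Member 5: others sum to 63; max(0, 74 - 63) = 11.
Total collected = 15 + 17 + 0 + 16 + 11 = 59.

59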